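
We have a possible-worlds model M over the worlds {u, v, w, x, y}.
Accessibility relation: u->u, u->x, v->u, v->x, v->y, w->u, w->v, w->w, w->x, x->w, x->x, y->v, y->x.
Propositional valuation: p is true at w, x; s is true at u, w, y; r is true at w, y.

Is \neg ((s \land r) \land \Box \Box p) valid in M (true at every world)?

Let φ = \neg ((s \land r) \land \Box \Box p). Evaluate φ at each world:
  u (successors {u, x}): φ is true.
  v (successors {u, x, y}): φ is true.
  w (successors {u, v, w, x}): φ is true.
  x (successors {w, x}): φ is true.
  y (successors {v, x}): φ is true.
For instance, at u:
  At u: (s \land r) \land \Box \Box p is false, so \neg ((s \land r) \land \Box \Box p) is true.
    At u: s \land r is false, \Box \Box p is false, so (s \land r) \land \Box \Box p is false.
      At u: \Box \Box p requires \Box p at every successor {u, x}.
        \Box p fails at u, so \Box \Box p is false at u.

Yes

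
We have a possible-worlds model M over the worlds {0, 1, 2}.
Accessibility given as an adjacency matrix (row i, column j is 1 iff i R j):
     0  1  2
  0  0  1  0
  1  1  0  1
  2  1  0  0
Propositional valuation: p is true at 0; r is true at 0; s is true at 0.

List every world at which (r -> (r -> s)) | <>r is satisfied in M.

Let φ = (r -> (r -> s)) | <>r. Evaluate φ at each world:
  0 (successors {1}): φ is true.
  1 (successors {0, 2}): φ is true.
  2 (successors {0}): φ is true.
For instance, at 1:
  At 1: r -> (r -> s) is true, <>r is true, so (r -> (r -> s)) | <>r is true.
    At 1: <>r requires r at some successor in {0, 2}.
      r holds at 0, so <>r is true at 1.
Satisfying worlds: {0, 1, 2}

0, 1, 2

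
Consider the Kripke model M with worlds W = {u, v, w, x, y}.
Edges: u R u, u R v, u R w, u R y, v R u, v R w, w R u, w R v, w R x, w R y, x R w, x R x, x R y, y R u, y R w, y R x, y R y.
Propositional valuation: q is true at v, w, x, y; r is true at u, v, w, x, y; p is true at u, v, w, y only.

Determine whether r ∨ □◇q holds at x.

At x: r is true, □◇q is true, so r ∨ □◇q is true.
  At x: □◇q requires ◇q at every successor {w, x, y}.
      At w: ◇q requires q at some successor in {u, v, x, y}.
        q holds at v, so ◇q is true at w.
      At x: ◇q requires q at some successor in {w, x, y}.
        q holds at w, so ◇q is true at x.
      At y: ◇q requires q at some successor in {u, w, x, y}.
        q holds at w, so ◇q is true at y.
  So □◇q is true at x.

Yes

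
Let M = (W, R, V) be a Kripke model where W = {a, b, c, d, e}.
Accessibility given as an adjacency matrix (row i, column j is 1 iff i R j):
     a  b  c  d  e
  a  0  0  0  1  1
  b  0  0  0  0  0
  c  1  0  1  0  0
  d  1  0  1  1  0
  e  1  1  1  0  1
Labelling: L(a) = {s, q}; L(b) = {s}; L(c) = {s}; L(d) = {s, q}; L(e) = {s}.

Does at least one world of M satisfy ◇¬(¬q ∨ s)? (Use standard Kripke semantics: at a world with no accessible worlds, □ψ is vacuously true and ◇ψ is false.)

Let φ = ◇¬(¬q ∨ s). Evaluate φ at each world:
  a (successors {d, e}): φ is false.
  b (successors ∅): φ is false.
  c (successors {a, c}): φ is false.
  d (successors {a, c, d}): φ is false.
  e (successors {a, b, c, e}): φ is false.
For instance, at d:
  At d: ◇¬(¬q ∨ s) requires ¬(¬q ∨ s) at some successor in {a, c, d}.
    At a: ¬(¬q ∨ s) is false.
    At c: ¬(¬q ∨ s) is false.
    At d: ¬(¬q ∨ s) is false.
  So ◇¬(¬q ∨ s) is false at d.

No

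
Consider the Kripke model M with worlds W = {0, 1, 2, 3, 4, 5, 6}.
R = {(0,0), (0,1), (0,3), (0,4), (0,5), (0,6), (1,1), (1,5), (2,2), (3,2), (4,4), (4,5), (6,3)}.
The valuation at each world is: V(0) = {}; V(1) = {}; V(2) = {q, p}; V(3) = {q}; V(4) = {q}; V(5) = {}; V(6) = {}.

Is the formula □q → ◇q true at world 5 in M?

Recall that □ψ holds at a world iff ψ holds at every accessible world, and ◇ψ holds iff ψ holds at some accessible world.
At 5: □q is true, ◇q is false, so □q → ◇q is false.
  At 5: no accessible worlds, so □q holds vacuously.
  At 5: no accessible worlds, so ◇q is false.

No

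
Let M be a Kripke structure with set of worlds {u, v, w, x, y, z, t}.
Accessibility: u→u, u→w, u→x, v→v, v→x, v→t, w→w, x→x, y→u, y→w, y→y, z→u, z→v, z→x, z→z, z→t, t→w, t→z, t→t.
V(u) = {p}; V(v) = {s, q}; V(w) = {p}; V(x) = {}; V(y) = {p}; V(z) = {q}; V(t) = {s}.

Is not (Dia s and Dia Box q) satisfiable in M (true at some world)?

Let φ = not (Dia s and Dia Box q). Evaluate φ at each world:
  u (successors {u, w, x}): φ is true.
  v (successors {v, x, t}): φ is true.
  w (successors {w}): φ is true.
  x (successors {x}): φ is true.
  y (successors {u, w, y}): φ is true.
  z (successors {u, v, x, z, t}): φ is true.
  t (successors {w, z, t}): φ is true.
Detail at u (witness):
  At u: Dia s and Dia Box q is false, so not (Dia s and Dia Box q) is true.
    At u: Dia s is false, Dia Box q is false, so Dia s and Dia Box q is false.
      At u: Dia s requires s at some successor in {u, w, x}.
        At u: s is false.
        At w: s is false.
        At x: s is false.
      So Dia s is false at u.
      At u: Dia Box q requires Box q at some successor in {u, w, x}.
        At u: Box q is false.
        At w: Box q is false.
        At x: Box q is false.
      So Dia Box q is false at u.

Yes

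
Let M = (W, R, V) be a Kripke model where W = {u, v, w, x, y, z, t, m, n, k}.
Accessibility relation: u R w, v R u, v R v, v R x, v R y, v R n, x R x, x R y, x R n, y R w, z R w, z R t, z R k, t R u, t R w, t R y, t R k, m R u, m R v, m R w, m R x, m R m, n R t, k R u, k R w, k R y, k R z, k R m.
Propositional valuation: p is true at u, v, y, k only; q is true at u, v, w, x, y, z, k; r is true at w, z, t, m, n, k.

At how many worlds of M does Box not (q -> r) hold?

Let φ = Box not (q -> r). Evaluate φ at each world:
  u (successors {w}): φ is false.
  v (successors {u, v, x, y, n}): φ is false.
  w (successors ∅): φ is true.
  x (successors {x, y, n}): φ is false.
  y (successors {w}): φ is false.
  z (successors {w, t, k}): φ is false.
  t (successors {u, w, y, k}): φ is false.
  m (successors {u, v, w, x, m}): φ is false.
  n (successors {t}): φ is false.
  k (successors {u, w, y, z, m}): φ is false.
For instance, at x:
  At x: Box not (q -> r) requires not (q -> r) at every successor {x, y, n}.
    not (q -> r) fails at n, so Box not (q -> r) is false at x.
Satisfying worlds: {w}

1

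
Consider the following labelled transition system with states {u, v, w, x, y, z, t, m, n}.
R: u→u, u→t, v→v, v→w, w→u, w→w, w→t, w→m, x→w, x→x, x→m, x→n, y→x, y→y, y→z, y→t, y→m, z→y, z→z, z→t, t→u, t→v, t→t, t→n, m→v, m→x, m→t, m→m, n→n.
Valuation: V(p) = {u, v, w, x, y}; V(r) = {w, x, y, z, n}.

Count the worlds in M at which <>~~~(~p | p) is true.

0

Let φ = <>~~~(~p | p). Evaluate φ at each world:
  u (successors {u, t}): φ is false.
  v (successors {v, w}): φ is false.
  w (successors {u, w, t, m}): φ is false.
  x (successors {w, x, m, n}): φ is false.
  y (successors {x, y, z, t, m}): φ is false.
  z (successors {y, z, t}): φ is false.
  t (successors {u, v, t, n}): φ is false.
  m (successors {v, x, t, m}): φ is false.
  n (successors {n}): φ is false.
For instance, at m:
  At m: <>~~~(~p | p) requires ~~~(~p | p) at some successor in {v, x, t, m}.
    At v: ~~~(~p | p) is false.
    At x: ~~~(~p | p) is false.
    At t: ~~~(~p | p) is false.
    At m: ~~~(~p | p) is false.
  So <>~~~(~p | p) is false at m.
Satisfying worlds: none.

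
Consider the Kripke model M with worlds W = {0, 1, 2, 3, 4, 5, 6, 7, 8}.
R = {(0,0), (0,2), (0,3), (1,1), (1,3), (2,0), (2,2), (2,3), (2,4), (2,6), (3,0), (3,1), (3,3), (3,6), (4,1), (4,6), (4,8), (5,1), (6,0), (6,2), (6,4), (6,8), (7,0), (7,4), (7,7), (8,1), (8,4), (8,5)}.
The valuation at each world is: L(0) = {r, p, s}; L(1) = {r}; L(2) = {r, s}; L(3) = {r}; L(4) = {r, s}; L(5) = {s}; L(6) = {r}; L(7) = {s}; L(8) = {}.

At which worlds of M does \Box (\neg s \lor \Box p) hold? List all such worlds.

Let φ = \Box (\neg s \lor \Box p). Evaluate φ at each world:
  0 (successors {0, 2, 3}): φ is false.
  1 (successors {1, 3}): φ is true.
  2 (successors {0, 2, 3, 4, 6}): φ is false.
  3 (successors {0, 1, 3, 6}): φ is false.
  4 (successors {1, 6, 8}): φ is true.
  5 (successors {1}): φ is true.
  6 (successors {0, 2, 4, 8}): φ is false.
  7 (successors {0, 4, 7}): φ is false.
  8 (successors {1, 4, 5}): φ is false.
For instance, at 6:
  At 6: \Box (\neg s \lor \Box p) requires \neg s \lor \Box p at every successor {0, 2, 4, 8}.
    \neg s \lor \Box p fails at 0, so \Box (\neg s \lor \Box p) is false at 6.
      At 0: \neg s is false, \Box p is false, so \neg s \lor \Box p is false.
Satisfying worlds: {1, 4, 5}

1, 4, 5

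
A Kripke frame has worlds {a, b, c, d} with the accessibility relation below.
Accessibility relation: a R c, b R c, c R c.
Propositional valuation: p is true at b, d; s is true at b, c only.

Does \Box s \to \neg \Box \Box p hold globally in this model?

No

Let φ = \Box s \to \neg \Box \Box p. Evaluate φ at each world:
  a (successors {c}): φ is true.
  b (successors {c}): φ is true.
  c (successors {c}): φ is true.
  d (successors ∅): φ is false.
Detail at d (counterexample):
  At d: \Box s is true, \neg \Box \Box p is false, so \Box s \to \neg \Box \Box p is false.
    At d: no accessible worlds, so \Box s holds vacuously.
    At d: \Box \Box p is true, so \neg \Box \Box p is false.
      At d: no accessible worlds, so \Box \Box p holds vacuously.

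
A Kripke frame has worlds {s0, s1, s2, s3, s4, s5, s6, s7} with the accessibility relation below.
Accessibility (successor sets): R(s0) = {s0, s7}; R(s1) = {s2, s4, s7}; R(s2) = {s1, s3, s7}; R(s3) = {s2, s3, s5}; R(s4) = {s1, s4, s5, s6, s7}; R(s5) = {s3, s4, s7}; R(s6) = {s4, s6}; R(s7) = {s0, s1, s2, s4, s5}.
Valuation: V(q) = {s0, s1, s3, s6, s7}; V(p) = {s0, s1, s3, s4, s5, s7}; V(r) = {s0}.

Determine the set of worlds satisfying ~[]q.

Let φ = ~[]q. Evaluate φ at each world:
  s0 (successors {s0, s7}): φ is false.
  s1 (successors {s2, s4, s7}): φ is true.
  s2 (successors {s1, s3, s7}): φ is false.
  s3 (successors {s2, s3, s5}): φ is true.
  s4 (successors {s1, s4, s5, s6, s7}): φ is true.
  s5 (successors {s3, s4, s7}): φ is true.
  s6 (successors {s4, s6}): φ is true.
  s7 (successors {s0, s1, s2, s4, s5}): φ is true.
For instance, at s2:
  At s2: []q is true, so ~[]q is false.
    At s2: []q requires q at every successor {s1, s3, s7}.
      At s1: q is true.
      At s3: q is true.
      At s7: q is true.
    So []q is true at s2.
Satisfying worlds: {s1, s3, s4, s5, s6, s7}

s1, s3, s4, s5, s6, s7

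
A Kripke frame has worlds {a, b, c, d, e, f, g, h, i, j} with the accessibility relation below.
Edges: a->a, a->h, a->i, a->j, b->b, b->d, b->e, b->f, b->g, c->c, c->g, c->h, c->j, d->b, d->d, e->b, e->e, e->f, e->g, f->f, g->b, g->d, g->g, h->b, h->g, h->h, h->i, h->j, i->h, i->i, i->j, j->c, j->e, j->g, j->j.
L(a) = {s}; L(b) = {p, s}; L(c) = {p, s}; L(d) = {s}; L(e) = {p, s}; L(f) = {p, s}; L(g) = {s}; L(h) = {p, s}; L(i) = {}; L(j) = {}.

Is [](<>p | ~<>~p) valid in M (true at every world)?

Let φ = [](<>p | ~<>~p). Evaluate φ at each world:
  a (successors {a, h, i, j}): φ is true.
  b (successors {b, d, e, f, g}): φ is true.
  c (successors {c, g, h, j}): φ is true.
  d (successors {b, d}): φ is true.
  e (successors {b, e, f, g}): φ is true.
  f (successors {f}): φ is true.
  g (successors {b, d, g}): φ is true.
  h (successors {b, g, h, i, j}): φ is true.
  i (successors {h, i, j}): φ is true.
  j (successors {c, e, g, j}): φ is true.
For instance, at g:
  At g: [](<>p | ~<>~p) requires <>p | ~<>~p at every successor {b, d, g}.
      At b: <>p is true, ~<>~p is false, so <>p | ~<>~p is true.
      At d: <>p is true, ~<>~p is false, so <>p | ~<>~p is true.
      At g: <>p is true, ~<>~p is false, so <>p | ~<>~p is true.
  So [](<>p | ~<>~p) is true at g.

Yes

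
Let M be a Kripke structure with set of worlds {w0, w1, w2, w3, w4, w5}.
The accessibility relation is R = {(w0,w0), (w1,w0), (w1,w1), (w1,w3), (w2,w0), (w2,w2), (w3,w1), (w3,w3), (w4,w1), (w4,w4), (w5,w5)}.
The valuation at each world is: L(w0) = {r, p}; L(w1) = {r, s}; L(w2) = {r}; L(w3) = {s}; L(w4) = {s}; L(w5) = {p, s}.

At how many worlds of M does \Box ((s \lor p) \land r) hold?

Recall that \Box ψ holds at a world iff ψ holds at every accessible world, and \Diamond ψ holds iff ψ holds at some accessible world.
Let φ = \Box ((s \lor p) \land r). Evaluate φ at each world:
  w0 (successors {w0}): φ is true.
  w1 (successors {w0, w1, w3}): φ is false.
  w2 (successors {w0, w2}): φ is false.
  w3 (successors {w1, w3}): φ is false.
  w4 (successors {w1, w4}): φ is false.
  w5 (successors {w5}): φ is false.
For instance, at w2:
  At w2: \Box ((s \lor p) \land r) requires (s \lor p) \land r at every successor {w0, w2}.
    (s \lor p) \land r fails at w2, so \Box ((s \lor p) \land r) is false at w2.
Satisfying worlds: {w0}

1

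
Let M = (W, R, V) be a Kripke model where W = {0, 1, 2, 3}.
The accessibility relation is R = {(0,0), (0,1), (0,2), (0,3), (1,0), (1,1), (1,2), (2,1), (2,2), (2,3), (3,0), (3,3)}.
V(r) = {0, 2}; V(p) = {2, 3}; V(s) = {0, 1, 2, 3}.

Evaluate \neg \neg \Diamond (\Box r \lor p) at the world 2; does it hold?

Yes

At 2: \neg \Diamond (\Box r \lor p) is false, so \neg \neg \Diamond (\Box r \lor p) is true.
  At 2: \Diamond (\Box r \lor p) is true, so \neg \Diamond (\Box r \lor p) is false.
    At 2: \Diamond (\Box r \lor p) requires \Box r \lor p at some successor in {1, 2, 3}.
      \Box r \lor p holds at 2, so \Diamond (\Box r \lor p) is true at 2.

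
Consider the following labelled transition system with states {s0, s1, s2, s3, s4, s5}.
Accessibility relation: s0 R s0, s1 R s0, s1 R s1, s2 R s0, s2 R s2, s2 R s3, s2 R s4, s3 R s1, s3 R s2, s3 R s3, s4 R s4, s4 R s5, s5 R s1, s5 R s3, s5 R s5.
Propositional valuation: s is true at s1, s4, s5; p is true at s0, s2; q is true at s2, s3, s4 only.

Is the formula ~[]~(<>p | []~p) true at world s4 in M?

Recall that []ψ holds at a world iff ψ holds at every accessible world, and <>ψ holds iff ψ holds at some accessible world.
At s4: []~(<>p | []~p) is false, so ~[]~(<>p | []~p) is true.
  At s4: []~(<>p | []~p) requires ~(<>p | []~p) at every successor {s4, s5}.
    ~(<>p | []~p) fails at s4, so []~(<>p | []~p) is false at s4.
      At s4: <>p | []~p is true, so ~(<>p | []~p) is false.

Yes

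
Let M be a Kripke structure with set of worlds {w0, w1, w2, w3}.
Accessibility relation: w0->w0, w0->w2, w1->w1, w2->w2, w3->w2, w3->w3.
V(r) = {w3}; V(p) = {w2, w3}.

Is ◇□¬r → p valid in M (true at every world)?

No

Let φ = ◇□¬r → p. Evaluate φ at each world:
  w0 (successors {w0, w2}): φ is false.
  w1 (successors {w1}): φ is false.
  w2 (successors {w2}): φ is true.
  w3 (successors {w2, w3}): φ is true.
Detail at w0 (counterexample):
  At w0: ◇□¬r is true, p is false, so ◇□¬r → p is false.
    At w0: ◇□¬r requires □¬r at some successor in {w0, w2}.
      □¬r holds at w0, so ◇□¬r is true at w0.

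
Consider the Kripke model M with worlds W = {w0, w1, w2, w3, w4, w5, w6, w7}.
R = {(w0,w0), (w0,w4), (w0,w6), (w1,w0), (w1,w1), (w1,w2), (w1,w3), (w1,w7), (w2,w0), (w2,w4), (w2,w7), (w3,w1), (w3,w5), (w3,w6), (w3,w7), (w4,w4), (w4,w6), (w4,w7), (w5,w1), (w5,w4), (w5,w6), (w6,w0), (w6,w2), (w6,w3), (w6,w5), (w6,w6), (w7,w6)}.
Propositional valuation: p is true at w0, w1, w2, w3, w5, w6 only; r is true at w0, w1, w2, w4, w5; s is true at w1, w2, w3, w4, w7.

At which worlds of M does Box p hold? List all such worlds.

Recall that Box ψ holds at a world iff ψ holds at every accessible world, and Dia ψ holds iff ψ holds at some accessible world.
Let φ = Box p. Evaluate φ at each world:
  w0 (successors {w0, w4, w6}): φ is false.
  w1 (successors {w0, w1, w2, w3, w7}): φ is false.
  w2 (successors {w0, w4, w7}): φ is false.
  w3 (successors {w1, w5, w6, w7}): φ is false.
  w4 (successors {w4, w6, w7}): φ is false.
  w5 (successors {w1, w4, w6}): φ is false.
  w6 (successors {w0, w2, w3, w5, w6}): φ is true.
  w7 (successors {w6}): φ is true.
For instance, at w0:
  At w0: Box p requires p at every successor {w0, w4, w6}.
    p fails at w4, so Box p is false at w0.
Satisfying worlds: {w6, w7}

w6, w7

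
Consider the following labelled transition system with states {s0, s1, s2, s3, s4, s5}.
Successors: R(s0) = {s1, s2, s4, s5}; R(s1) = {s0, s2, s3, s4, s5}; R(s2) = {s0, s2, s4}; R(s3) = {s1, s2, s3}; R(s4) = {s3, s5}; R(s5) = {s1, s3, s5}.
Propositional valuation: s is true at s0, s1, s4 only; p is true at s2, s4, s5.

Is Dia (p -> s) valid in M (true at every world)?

Let φ = Dia (p -> s). Evaluate φ at each world:
  s0 (successors {s1, s2, s4, s5}): φ is true.
  s1 (successors {s0, s2, s3, s4, s5}): φ is true.
  s2 (successors {s0, s2, s4}): φ is true.
  s3 (successors {s1, s2, s3}): φ is true.
  s4 (successors {s3, s5}): φ is true.
  s5 (successors {s1, s3, s5}): φ is true.
For instance, at s4:
  At s4: Dia (p -> s) requires p -> s at some successor in {s3, s5}.
    p -> s holds at s3, so Dia (p -> s) is true at s4.

Yes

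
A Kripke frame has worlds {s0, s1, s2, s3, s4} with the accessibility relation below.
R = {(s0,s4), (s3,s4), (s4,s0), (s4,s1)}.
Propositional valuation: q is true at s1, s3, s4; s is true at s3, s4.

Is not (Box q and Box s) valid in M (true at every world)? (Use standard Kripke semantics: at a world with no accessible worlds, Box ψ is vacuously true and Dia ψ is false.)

No

Let φ = not (Box q and Box s). Evaluate φ at each world:
  s0 (successors {s4}): φ is false.
  s1 (successors ∅): φ is false.
  s2 (successors ∅): φ is false.
  s3 (successors {s4}): φ is false.
  s4 (successors {s0, s1}): φ is true.
Detail at s0 (counterexample):
  At s0: Box q and Box s is true, so not (Box q and Box s) is false.
    At s0: Box q is true, Box s is true, so Box q and Box s is true.
      At s0: Box q requires q at every successor {s4}.
        At s4: q is true.
      So Box q is true at s0.
      At s0: Box s requires s at every successor {s4}.
        At s4: s is true.
      So Box s is true at s0.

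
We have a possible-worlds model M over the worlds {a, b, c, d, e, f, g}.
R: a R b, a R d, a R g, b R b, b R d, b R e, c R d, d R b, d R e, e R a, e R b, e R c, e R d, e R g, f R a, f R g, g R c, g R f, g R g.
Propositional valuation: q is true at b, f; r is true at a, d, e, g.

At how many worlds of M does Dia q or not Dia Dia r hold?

Let φ = Dia q or not Dia Dia r. Evaluate φ at each world:
  a (successors {b, d, g}): φ is true.
  b (successors {b, d, e}): φ is true.
  c (successors {d}): φ is false.
  d (successors {b, e}): φ is true.
  e (successors {a, b, c, d, g}): φ is true.
  f (successors {a, g}): φ is false.
  g (successors {c, f, g}): φ is true.
For instance, at e:
  At e: Dia q is true, not Dia Dia r is false, so Dia q or not Dia Dia r is true.
    At e: Dia q requires q at some successor in {a, b, c, d, g}.
      q holds at b, so Dia q is true at e.
    At e: Dia Dia r is true, so not Dia Dia r is false.
      At e: Dia Dia r requires Dia r at some successor in {a, b, c, d, g}.
        Dia r holds at a, so Dia Dia r is true at e.
Satisfying worlds: {a, b, d, e, g}

5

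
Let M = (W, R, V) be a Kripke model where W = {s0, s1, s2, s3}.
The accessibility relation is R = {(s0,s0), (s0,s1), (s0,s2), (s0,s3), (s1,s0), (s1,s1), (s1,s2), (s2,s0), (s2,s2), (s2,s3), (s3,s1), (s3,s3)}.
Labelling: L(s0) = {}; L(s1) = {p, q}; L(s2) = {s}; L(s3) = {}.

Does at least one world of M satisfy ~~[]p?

No

Recall that []ψ holds at a world iff ψ holds at every accessible world, and <>ψ holds iff ψ holds at some accessible world.
Let φ = ~~[]p. Evaluate φ at each world:
  s0 (successors {s0, s1, s2, s3}): φ is false.
  s1 (successors {s0, s1, s2}): φ is false.
  s2 (successors {s0, s2, s3}): φ is false.
  s3 (successors {s1, s3}): φ is false.
For instance, at s1:
  At s1: ~[]p is true, so ~~[]p is false.
    At s1: []p is false, so ~[]p is true.
      At s1: []p requires p at every successor {s0, s1, s2}.
        p fails at s0, so []p is false at s1.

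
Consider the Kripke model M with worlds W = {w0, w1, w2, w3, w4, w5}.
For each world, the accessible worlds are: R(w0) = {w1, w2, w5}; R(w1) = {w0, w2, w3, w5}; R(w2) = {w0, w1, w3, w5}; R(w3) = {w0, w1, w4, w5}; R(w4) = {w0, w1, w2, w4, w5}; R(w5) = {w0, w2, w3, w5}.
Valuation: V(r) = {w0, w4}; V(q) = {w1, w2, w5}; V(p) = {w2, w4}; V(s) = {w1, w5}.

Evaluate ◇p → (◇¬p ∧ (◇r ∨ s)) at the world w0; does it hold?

No

At w0: ◇p is true, ◇¬p ∧ (◇r ∨ s) is false, so ◇p → (◇¬p ∧ (◇r ∨ s)) is false.
  At w0: ◇p requires p at some successor in {w1, w2, w5}.
    p holds at w2, so ◇p is true at w0.
  At w0: ◇¬p is true, ◇r ∨ s is false, so ◇¬p ∧ (◇r ∨ s) is false.
    At w0: ◇¬p requires ¬p at some successor in {w1, w2, w5}.
      ¬p holds at w1, so ◇¬p is true at w0.
    At w0: ◇r is false, s is false, so ◇r ∨ s is false.
      At w0: ◇r requires r at some successor in {w1, w2, w5}.
        At w1: r is false.
        At w2: r is false.
        At w5: r is false.
      So ◇r is false at w0.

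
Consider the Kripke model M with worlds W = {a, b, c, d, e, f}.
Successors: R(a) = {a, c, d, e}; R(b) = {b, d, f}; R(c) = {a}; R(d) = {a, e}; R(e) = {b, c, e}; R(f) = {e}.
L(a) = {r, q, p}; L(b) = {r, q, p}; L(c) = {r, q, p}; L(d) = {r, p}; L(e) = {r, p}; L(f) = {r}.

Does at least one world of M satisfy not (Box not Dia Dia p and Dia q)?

Yes

Recall that Box ψ holds at a world iff ψ holds at every accessible world, and Dia ψ holds iff ψ holds at some accessible world.
Let φ = not (Box not Dia Dia p and Dia q). Evaluate φ at each world:
  a (successors {a, c, d, e}): φ is true.
  b (successors {b, d, f}): φ is true.
  c (successors {a}): φ is true.
  d (successors {a, e}): φ is true.
  e (successors {b, c, e}): φ is true.
  f (successors {e}): φ is true.
Detail at a (witness):
  At a: Box not Dia Dia p and Dia q is false, so not (Box not Dia Dia p and Dia q) is true.
    At a: Box not Dia Dia p is false, Dia q is true, so Box not Dia Dia p and Dia q is false.
      At a: Box not Dia Dia p requires not Dia Dia p at every successor {a, c, d, e}.
        not Dia Dia p fails at a, so Box not Dia Dia p is false at a.
      At a: Dia q requires q at some successor in {a, c, d, e}.
        q holds at a, so Dia q is true at a.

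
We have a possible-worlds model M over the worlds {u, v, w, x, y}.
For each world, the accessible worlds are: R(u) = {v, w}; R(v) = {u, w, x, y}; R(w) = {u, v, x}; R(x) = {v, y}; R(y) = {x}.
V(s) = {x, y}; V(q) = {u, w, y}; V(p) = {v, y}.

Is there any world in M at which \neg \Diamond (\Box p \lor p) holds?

No

Let φ = \neg \Diamond (\Box p \lor p). Evaluate φ at each world:
  u (successors {v, w}): φ is false.
  v (successors {u, w, x, y}): φ is false.
  w (successors {u, v, x}): φ is false.
  x (successors {v, y}): φ is false.
  y (successors {x}): φ is false.
For instance, at x:
  At x: \Diamond (\Box p \lor p) is true, so \neg \Diamond (\Box p \lor p) is false.
    At x: \Diamond (\Box p \lor p) requires \Box p \lor p at some successor in {v, y}.
      \Box p \lor p holds at v, so \Diamond (\Box p \lor p) is true at x.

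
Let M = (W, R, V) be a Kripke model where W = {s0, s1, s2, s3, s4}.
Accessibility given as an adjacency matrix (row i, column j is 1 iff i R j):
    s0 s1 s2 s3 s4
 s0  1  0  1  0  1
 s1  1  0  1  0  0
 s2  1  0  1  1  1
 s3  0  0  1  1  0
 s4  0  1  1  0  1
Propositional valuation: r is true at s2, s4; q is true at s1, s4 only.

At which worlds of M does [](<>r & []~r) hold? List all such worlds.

Recall that []ψ holds at a world iff ψ holds at every accessible world, and <>ψ holds iff ψ holds at some accessible world.
Let φ = [](<>r & []~r). Evaluate φ at each world:
  s0 (successors {s0, s2, s4}): φ is false.
  s1 (successors {s0, s2}): φ is false.
  s2 (successors {s0, s2, s3, s4}): φ is false.
  s3 (successors {s2, s3}): φ is false.
  s4 (successors {s1, s2, s4}): φ is false.
For instance, at s1:
  At s1: [](<>r & []~r) requires <>r & []~r at every successor {s0, s2}.
    <>r & []~r fails at s0, so [](<>r & []~r) is false at s1.
      At s0: <>r is true, []~r is false, so <>r & []~r is false.
Satisfying worlds: none.

none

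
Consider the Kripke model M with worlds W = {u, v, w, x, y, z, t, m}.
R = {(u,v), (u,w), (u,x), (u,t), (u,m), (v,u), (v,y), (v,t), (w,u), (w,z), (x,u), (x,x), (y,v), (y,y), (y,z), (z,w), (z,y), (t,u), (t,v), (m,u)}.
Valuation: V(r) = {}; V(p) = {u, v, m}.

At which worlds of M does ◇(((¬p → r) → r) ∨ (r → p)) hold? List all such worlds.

u, v, w, x, y, z, t, m

Let φ = ◇(((¬p → r) → r) ∨ (r → p)). Evaluate φ at each world:
  u (successors {v, w, x, t, m}): φ is true.
  v (successors {u, y, t}): φ is true.
  w (successors {u, z}): φ is true.
  x (successors {u, x}): φ is true.
  y (successors {v, y, z}): φ is true.
  z (successors {w, y}): φ is true.
  t (successors {u, v}): φ is true.
  m (successors {u}): φ is true.
For instance, at v:
  At v: ◇(((¬p → r) → r) ∨ (r → p)) requires ((¬p → r) → r) ∨ (r → p) at some successor in {u, y, t}.
    ((¬p → r) → r) ∨ (r → p) holds at u, so ◇(((¬p → r) → r) ∨ (r → p)) is true at v.
Satisfying worlds: {u, v, w, x, y, z, t, m}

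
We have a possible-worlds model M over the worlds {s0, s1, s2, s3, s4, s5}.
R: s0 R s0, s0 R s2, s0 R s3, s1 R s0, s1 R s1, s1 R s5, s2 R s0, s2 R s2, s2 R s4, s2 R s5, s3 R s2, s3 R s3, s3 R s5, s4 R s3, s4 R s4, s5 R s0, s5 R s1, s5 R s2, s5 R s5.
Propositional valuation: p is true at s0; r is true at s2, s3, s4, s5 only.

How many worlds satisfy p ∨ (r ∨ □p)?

Recall that □ψ holds at a world iff ψ holds at every accessible world, and ◇ψ holds iff ψ holds at some accessible world.
Let φ = p ∨ (r ∨ □p). Evaluate φ at each world:
  s0 (successors {s0, s2, s3}): φ is true.
  s1 (successors {s0, s1, s5}): φ is false.
  s2 (successors {s0, s2, s4, s5}): φ is true.
  s3 (successors {s2, s3, s5}): φ is true.
  s4 (successors {s3, s4}): φ is true.
  s5 (successors {s0, s1, s2, s5}): φ is true.
For instance, at s3:
  At s3: p is false, r ∨ □p is true, so p ∨ (r ∨ □p) is true.
    At s3: r is true, □p is false, so r ∨ □p is true.
      At s3: □p requires p at every successor {s2, s3, s5}.
        p fails at s2, so □p is false at s3.
Satisfying worlds: {s0, s2, s3, s4, s5}

5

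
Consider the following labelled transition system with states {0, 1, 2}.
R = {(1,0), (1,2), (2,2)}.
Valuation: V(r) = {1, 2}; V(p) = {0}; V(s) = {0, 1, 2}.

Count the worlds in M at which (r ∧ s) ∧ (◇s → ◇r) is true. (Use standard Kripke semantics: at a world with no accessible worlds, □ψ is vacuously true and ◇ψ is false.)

Let φ = (r ∧ s) ∧ (◇s → ◇r). Evaluate φ at each world:
  0 (successors ∅): φ is false.
  1 (successors {0, 2}): φ is true.
  2 (successors {2}): φ is true.
For instance, at 1:
  At 1: r ∧ s is true, ◇s → ◇r is true, so (r ∧ s) ∧ (◇s → ◇r) is true.
    At 1: ◇s is true, ◇r is true, so ◇s → ◇r is true.
      At 1: ◇s requires s at some successor in {0, 2}.
        s holds at 0, so ◇s is true at 1.
      At 1: ◇r requires r at some successor in {0, 2}.
        r holds at 2, so ◇r is true at 1.
Satisfying worlds: {1, 2}

2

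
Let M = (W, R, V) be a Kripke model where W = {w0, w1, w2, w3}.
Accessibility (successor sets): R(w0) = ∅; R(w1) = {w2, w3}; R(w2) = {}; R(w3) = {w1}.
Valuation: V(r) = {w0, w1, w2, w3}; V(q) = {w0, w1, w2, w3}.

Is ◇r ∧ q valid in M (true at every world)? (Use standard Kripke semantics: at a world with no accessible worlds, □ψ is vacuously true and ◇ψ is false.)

Let φ = ◇r ∧ q. Evaluate φ at each world:
  w0 (successors ∅): φ is false.
  w1 (successors {w2, w3}): φ is true.
  w2 (successors ∅): φ is false.
  w3 (successors {w1}): φ is true.
Detail at w0 (counterexample):
  At w0: ◇r is false, q is true, so ◇r ∧ q is false.
    At w0: no accessible worlds, so ◇r is false.

No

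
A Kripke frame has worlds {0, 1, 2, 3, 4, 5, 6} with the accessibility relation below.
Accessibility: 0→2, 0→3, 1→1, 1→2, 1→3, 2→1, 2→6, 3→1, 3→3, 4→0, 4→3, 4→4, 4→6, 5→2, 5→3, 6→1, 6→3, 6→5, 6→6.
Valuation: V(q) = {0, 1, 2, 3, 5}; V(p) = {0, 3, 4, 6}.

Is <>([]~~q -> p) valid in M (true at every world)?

Yes

Recall that []ψ holds at a world iff ψ holds at every accessible world, and <>ψ holds iff ψ holds at some accessible world.
Let φ = <>([]~~q -> p). Evaluate φ at each world:
  0 (successors {2, 3}): φ is true.
  1 (successors {1, 2, 3}): φ is true.
  2 (successors {1, 6}): φ is true.
  3 (successors {1, 3}): φ is true.
  4 (successors {0, 3, 4, 6}): φ is true.
  5 (successors {2, 3}): φ is true.
  6 (successors {1, 3, 5, 6}): φ is true.
For instance, at 3:
  At 3: <>([]~~q -> p) requires []~~q -> p at some successor in {1, 3}.
    []~~q -> p holds at 3, so <>([]~~q -> p) is true at 3.
      At 3: []~~q is true, p is true, so []~~q -> p is true.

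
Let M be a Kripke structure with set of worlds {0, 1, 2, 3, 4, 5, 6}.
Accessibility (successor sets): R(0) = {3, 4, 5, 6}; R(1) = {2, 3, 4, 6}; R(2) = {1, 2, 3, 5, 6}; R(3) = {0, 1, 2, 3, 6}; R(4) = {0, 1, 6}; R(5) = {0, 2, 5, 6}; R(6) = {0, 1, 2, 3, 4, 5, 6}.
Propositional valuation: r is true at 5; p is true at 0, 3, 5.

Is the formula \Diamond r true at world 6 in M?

Yes

At 6: \Diamond r requires r at some successor in {0, 1, 2, 3, 4, 5, 6}.
  r holds at 5, so \Diamond r is true at 6.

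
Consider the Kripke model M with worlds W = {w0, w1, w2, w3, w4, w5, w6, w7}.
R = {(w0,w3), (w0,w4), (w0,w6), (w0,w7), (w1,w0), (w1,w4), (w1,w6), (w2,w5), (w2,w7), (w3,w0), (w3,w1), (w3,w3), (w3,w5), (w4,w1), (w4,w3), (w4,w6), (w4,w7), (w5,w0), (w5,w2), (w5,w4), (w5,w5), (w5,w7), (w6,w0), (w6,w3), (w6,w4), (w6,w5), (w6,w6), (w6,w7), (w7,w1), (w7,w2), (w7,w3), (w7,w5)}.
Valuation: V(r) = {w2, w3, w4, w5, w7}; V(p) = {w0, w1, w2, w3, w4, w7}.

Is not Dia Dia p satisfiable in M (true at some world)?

Let φ = not Dia Dia p. Evaluate φ at each world:
  w0 (successors {w3, w4, w6, w7}): φ is false.
  w1 (successors {w0, w4, w6}): φ is false.
  w2 (successors {w5, w7}): φ is false.
  w3 (successors {w0, w1, w3, w5}): φ is false.
  w4 (successors {w1, w3, w6, w7}): φ is false.
  w5 (successors {w0, w2, w4, w5, w7}): φ is false.
  w6 (successors {w0, w3, w4, w5, w6, w7}): φ is false.
  w7 (successors {w1, w2, w3, w5}): φ is false.
For instance, at w0:
  At w0: Dia Dia p is true, so not Dia Dia p is false.
    At w0: Dia Dia p requires Dia p at some successor in {w3, w4, w6, w7}.
      Dia p holds at w3, so Dia Dia p is true at w0.

No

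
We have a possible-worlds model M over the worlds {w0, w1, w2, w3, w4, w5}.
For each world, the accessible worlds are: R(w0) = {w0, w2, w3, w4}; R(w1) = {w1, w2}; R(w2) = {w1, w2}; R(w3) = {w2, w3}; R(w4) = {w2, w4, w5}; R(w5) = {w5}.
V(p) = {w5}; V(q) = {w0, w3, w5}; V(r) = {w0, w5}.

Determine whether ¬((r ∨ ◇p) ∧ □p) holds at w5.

At w5: (r ∨ ◇p) ∧ □p is true, so ¬((r ∨ ◇p) ∧ □p) is false.
  At w5: r ∨ ◇p is true, □p is true, so (r ∨ ◇p) ∧ □p is true.
    At w5: r is true, ◇p is true, so r ∨ ◇p is true.
      At w5: ◇p requires p at some successor in {w5}.
        p holds at w5, so ◇p is true at w5.
    At w5: □p requires p at every successor {w5}.
      At w5: p is true.
    So □p is true at w5.

No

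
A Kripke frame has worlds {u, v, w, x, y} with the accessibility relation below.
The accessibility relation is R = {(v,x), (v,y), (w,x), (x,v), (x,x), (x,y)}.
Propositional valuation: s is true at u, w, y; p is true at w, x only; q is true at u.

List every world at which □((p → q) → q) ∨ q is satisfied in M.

Let φ = □((p → q) → q) ∨ q. Evaluate φ at each world:
  u (successors ∅): φ is true.
  v (successors {x, y}): φ is false.
  w (successors {x}): φ is true.
  x (successors {v, x, y}): φ is false.
  y (successors ∅): φ is true.
For instance, at v:
  At v: □((p → q) → q) is false, q is false, so □((p → q) → q) ∨ q is false.
    At v: □((p → q) → q) requires (p → q) → q at every successor {x, y}.
      (p → q) → q fails at y, so □((p → q) → q) is false at v.
Satisfying worlds: {u, w, y}

u, w, y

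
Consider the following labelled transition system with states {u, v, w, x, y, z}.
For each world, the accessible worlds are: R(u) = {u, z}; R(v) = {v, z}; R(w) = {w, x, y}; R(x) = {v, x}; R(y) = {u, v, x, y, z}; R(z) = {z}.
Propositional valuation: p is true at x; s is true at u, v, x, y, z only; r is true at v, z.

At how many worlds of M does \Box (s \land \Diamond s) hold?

Let φ = \Box (s \land \Diamond s). Evaluate φ at each world:
  u (successors {u, z}): φ is true.
  v (successors {v, z}): φ is true.
  w (successors {w, x, y}): φ is false.
  x (successors {v, x}): φ is true.
  y (successors {u, v, x, y, z}): φ is true.
  z (successors {z}): φ is true.
For instance, at x:
  At x: \Box (s \land \Diamond s) requires s \land \Diamond s at every successor {v, x}.
      At v: s is true, \Diamond s is true, so s \land \Diamond s is true.
      At x: s is true, \Diamond s is true, so s \land \Diamond s is true.
  So \Box (s \land \Diamond s) is true at x.
Satisfying worlds: {u, v, x, y, z}

5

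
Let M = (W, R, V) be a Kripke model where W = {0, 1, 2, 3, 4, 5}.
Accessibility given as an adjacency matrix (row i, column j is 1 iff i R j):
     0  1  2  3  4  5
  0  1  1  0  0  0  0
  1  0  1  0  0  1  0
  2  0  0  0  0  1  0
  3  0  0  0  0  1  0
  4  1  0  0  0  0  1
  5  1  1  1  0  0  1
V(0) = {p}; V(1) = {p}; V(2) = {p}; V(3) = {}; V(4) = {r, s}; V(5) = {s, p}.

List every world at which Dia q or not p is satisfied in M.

3, 4

Recall that Dia ψ holds at a world iff ψ holds at some accessible world.
Let φ = Dia q or not p. Evaluate φ at each world:
  0 (successors {0, 1}): φ is false.
  1 (successors {1, 4}): φ is false.
  2 (successors {4}): φ is false.
  3 (successors {4}): φ is true.
  4 (successors {0, 5}): φ is true.
  5 (successors {0, 1, 2, 5}): φ is false.
For instance, at 2:
  At 2: Dia q is false, not p is false, so Dia q or not p is false.
    At 2: Dia q requires q at some successor in {4}.
      At 4: q is false.
    So Dia q is false at 2.
Satisfying worlds: {3, 4}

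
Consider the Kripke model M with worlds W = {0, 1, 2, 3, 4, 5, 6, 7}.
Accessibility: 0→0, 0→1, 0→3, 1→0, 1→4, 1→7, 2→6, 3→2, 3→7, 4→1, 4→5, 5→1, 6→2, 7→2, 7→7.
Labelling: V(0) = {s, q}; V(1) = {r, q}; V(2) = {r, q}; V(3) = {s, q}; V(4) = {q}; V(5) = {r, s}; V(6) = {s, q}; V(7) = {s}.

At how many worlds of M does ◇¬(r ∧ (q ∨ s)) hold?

Let φ = ◇¬(r ∧ (q ∨ s)). Evaluate φ at each world:
  0 (successors {0, 1, 3}): φ is true.
  1 (successors {0, 4, 7}): φ is true.
  2 (successors {6}): φ is true.
  3 (successors {2, 7}): φ is true.
  4 (successors {1, 5}): φ is false.
  5 (successors {1}): φ is false.
  6 (successors {2}): φ is false.
  7 (successors {2, 7}): φ is true.
For instance, at 2:
  At 2: ◇¬(r ∧ (q ∨ s)) requires ¬(r ∧ (q ∨ s)) at some successor in {6}.
    ¬(r ∧ (q ∨ s)) holds at 6, so ◇¬(r ∧ (q ∨ s)) is true at 2.
Satisfying worlds: {0, 1, 2, 3, 7}

5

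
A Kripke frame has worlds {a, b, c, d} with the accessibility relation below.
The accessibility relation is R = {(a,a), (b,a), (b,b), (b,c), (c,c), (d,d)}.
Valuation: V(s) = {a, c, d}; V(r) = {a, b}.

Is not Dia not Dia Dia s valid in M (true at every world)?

Let φ = not Dia not Dia Dia s. Evaluate φ at each world:
  a (successors {a}): φ is true.
  b (successors {a, b, c}): φ is true.
  c (successors {c}): φ is true.
  d (successors {d}): φ is true.
For instance, at d:
  At d: Dia not Dia Dia s is false, so not Dia not Dia Dia s is true.
    At d: Dia not Dia Dia s requires not Dia Dia s at some successor in {d}.
      At d: not Dia Dia s is false.
    So Dia not Dia Dia s is false at d.

Yes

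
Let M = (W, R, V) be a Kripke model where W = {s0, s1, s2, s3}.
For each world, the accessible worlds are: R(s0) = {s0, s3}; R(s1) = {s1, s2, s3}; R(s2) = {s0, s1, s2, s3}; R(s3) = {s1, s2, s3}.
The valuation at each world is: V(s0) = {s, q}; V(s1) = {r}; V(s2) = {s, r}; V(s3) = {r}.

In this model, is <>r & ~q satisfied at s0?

At s0: <>r is true, ~q is false, so <>r & ~q is false.
  At s0: <>r requires r at some successor in {s0, s3}.
    r holds at s3, so <>r is true at s0.

No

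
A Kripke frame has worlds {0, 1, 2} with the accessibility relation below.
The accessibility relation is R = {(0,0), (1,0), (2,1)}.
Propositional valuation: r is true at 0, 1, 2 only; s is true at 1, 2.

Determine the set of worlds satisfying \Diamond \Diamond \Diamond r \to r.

0, 1, 2

Let φ = \Diamond \Diamond \Diamond r \to r. Evaluate φ at each world:
  0 (successors {0}): φ is true.
  1 (successors {0}): φ is true.
  2 (successors {1}): φ is true.
For instance, at 2:
  At 2: \Diamond \Diamond \Diamond r is true, r is true, so \Diamond \Diamond \Diamond r \to r is true.
    At 2: \Diamond \Diamond \Diamond r requires \Diamond \Diamond r at some successor in {1}.
      \Diamond \Diamond r holds at 1, so \Diamond \Diamond \Diamond r is true at 2.
Satisfying worlds: {0, 1, 2}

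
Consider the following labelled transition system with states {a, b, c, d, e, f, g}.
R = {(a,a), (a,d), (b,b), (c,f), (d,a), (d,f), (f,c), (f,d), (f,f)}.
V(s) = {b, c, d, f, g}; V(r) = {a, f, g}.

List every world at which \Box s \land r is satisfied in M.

Recall that \Box ψ holds at a world iff ψ holds at every accessible world, and \Diamond ψ holds iff ψ holds at some accessible world.
Let φ = \Box s \land r. Evaluate φ at each world:
  a (successors {a, d}): φ is false.
  b (successors {b}): φ is false.
  c (successors {f}): φ is false.
  d (successors {a, f}): φ is false.
  e (successors ∅): φ is false.
  f (successors {c, d, f}): φ is true.
  g (successors ∅): φ is true.
For instance, at c:
  At c: \Box s is true, r is false, so \Box s \land r is false.
    At c: \Box s requires s at every successor {f}.
      At f: s is true.
    So \Box s is true at c.
Satisfying worlds: {f, g}

f, g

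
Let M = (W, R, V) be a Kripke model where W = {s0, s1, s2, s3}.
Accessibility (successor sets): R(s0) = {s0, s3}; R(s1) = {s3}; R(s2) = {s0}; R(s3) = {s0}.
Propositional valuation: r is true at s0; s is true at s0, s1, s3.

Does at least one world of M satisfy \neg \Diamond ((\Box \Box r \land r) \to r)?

Let φ = \neg \Diamond ((\Box \Box r \land r) \to r). Evaluate φ at each world:
  s0 (successors {s0, s3}): φ is false.
  s1 (successors {s3}): φ is false.
  s2 (successors {s0}): φ is false.
  s3 (successors {s0}): φ is false.
For instance, at s0:
  At s0: \Diamond ((\Box \Box r \land r) \to r) is true, so \neg \Diamond ((\Box \Box r \land r) \to r) is false.
    At s0: \Diamond ((\Box \Box r \land r) \to r) requires (\Box \Box r \land r) \to r at some successor in {s0, s3}.
      (\Box \Box r \land r) \to r holds at s0, so \Diamond ((\Box \Box r \land r) \to r) is true at s0.

No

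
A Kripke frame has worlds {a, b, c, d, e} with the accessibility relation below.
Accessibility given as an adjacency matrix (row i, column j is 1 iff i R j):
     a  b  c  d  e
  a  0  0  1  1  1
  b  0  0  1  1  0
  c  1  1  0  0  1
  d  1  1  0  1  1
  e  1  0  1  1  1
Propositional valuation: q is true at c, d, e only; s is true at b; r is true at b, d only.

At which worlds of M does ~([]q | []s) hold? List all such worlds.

c, d, e

Let φ = ~([]q | []s). Evaluate φ at each world:
  a (successors {c, d, e}): φ is false.
  b (successors {c, d}): φ is false.
  c (successors {a, b, e}): φ is true.
  d (successors {a, b, d, e}): φ is true.
  e (successors {a, c, d, e}): φ is true.
For instance, at c:
  At c: []q | []s is false, so ~([]q | []s) is true.
    At c: []q is false, []s is false, so []q | []s is false.
      At c: []q requires q at every successor {a, b, e}.
        q fails at a, so []q is false at c.
      At c: []s requires s at every successor {a, b, e}.
        s fails at a, so []s is false at c.
Satisfying worlds: {c, d, e}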